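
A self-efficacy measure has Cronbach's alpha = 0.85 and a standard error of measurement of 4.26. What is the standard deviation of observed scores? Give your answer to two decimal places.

11.00

SD = 4.26 / √(1 − 0.85) ≈ 10.999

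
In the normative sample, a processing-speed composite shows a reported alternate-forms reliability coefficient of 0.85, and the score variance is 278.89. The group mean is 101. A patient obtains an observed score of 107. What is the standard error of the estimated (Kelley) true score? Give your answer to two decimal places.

5.96

SD = √278.89 ≈ 16.7000
SE_est = 16.7000*√(0.8500*0.1500) ≈ 5.9631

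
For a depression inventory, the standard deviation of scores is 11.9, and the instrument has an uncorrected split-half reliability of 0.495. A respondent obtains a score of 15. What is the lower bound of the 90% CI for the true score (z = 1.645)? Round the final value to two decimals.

Spearman-Brown: r = 2(0.495) / (1 + 0.495) = 0.990 / 1.495 ≈ 0.662
SEM = 11.900*√(1 − 0.662) ≈ 6.916
Margin = 1.645 * 6.916 ≈ 11.377
Lower limit = 15 − 11.377 ≈ 3.623

3.62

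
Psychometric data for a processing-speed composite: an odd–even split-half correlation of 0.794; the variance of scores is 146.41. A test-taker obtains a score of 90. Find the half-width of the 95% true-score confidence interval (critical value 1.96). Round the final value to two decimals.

8.04

SD = √146.41 = 12.1000
r_full = 2·0.794 / (1 + 0.794) ≈ 0.8852
SEM = 12.1000 × √(1 − 0.8852) = 12.1000 × √0.1148 ≈ 12.1000 × 0.3389 ≈ 4.1002
1.96 × SEM ≈ 8.0364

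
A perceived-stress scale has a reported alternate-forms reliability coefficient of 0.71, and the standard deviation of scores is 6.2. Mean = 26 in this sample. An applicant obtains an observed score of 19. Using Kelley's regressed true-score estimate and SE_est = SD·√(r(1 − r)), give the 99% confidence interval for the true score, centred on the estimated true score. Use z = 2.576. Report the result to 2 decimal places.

[13.78, 28.28]

Estimated true score = 0.7100×19 + (1 − 0.7100)×26 ≈ 21.0300
SE_est = 6.2000×√(0.7100×0.2900) ≈ 2.8133
CI = 21.0300 ± 2.576 × 2.8133 → [13.7829, 28.2771]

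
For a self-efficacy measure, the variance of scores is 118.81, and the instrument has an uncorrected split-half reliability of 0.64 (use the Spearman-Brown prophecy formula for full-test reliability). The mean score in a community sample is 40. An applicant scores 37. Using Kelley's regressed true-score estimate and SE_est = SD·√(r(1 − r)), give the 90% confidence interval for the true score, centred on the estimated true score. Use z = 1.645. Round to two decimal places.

SD = √118.81 = 10.90000
Full-length reliability (Spearman-Brown) = 2(0.64)/(1+0.64) ≃ 0.78049
Estimated true score = 0.78049·37 + (1 − 0.78049)·40 ≃ 37.65854
SE_est = 10.90000·√[r(1 − r)] ≃ 4.51169
CI = 37.65854 ± 1.645 · 4.51169 → [30.23681, 45.08026]

[30.24, 45.08]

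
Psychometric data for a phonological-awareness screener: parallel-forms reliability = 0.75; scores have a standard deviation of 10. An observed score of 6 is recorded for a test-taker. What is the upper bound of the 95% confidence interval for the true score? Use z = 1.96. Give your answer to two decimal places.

15.80

The standard error of measurement is 10.00000*√(1 − 0.75000) ≈ 10.00000*0.50000 ≈ 5.00000.
Half-width = 1.96*5.00000 ≈ 9.80000
Upper limit = 6 + 9.80000 ≈ 15.80000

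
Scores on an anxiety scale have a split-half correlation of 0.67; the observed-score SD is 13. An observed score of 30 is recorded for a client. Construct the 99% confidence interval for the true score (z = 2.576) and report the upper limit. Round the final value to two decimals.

44.89

Full-length reliability (Spearman-Brown) = 2(0.67)/(1+0.67) ≃ 0.802
SEM = 13.000 · √(1 − 0.802) = 13.000 · √0.198 ≃ 13.000 · 0.445 ≃ 5.779
Margin = 2.576 · 5.779 ≃ 14.886
Upper bound: 30 + 14.886 = 44.886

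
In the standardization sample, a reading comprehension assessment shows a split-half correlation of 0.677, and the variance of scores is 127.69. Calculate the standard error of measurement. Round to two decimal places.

4.96

SD = √127.69 = 11.30000
Full-length reliability (Spearman-Brown) = 2(0.677)/(1+0.677) ≃ 0.80739
SEM = 11.30000 × √(1 − 0.80739) = 11.30000 × √0.19261 ≃ 11.30000 × 0.43887 ≃ 4.95922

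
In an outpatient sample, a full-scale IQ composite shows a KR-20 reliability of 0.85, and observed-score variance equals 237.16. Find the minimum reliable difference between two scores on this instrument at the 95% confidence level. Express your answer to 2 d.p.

16.53

SD = √237.16 ≈ 15.400
The standard error of measurement is 15.400·√(1 − 0.850) ≈ 15.400·0.387 ≈ 5.964.
SE_diff = √2 · SEM ≈ 8.435
Smallest detectable difference = 1.96·8.435 ≈ 16.532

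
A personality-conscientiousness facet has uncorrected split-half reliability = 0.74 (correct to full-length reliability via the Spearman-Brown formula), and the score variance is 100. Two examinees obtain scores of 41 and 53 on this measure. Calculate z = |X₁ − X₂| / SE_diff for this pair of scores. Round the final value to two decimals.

2.20

SD = √100 = 10.00000
Spearman-Brown: r = 2(0.74) / (1 + 0.74) = 1.48000 / 1.74000 ≈ 0.85057
SEM = 10.00000*√(1 − 0.85057) ≈ 3.86556
Standard error of the difference = 3.86556·√2 ≈ 5.46672
z = 12 / 5.46672 ≈ 2.19510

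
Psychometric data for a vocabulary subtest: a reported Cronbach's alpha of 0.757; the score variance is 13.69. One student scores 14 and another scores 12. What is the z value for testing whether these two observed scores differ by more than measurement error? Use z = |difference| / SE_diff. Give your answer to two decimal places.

0.78

SD = √13.69 = 3.7000
SEM = 3.7000 * √(1 − 0.7570) = 3.7000 * √0.2430 ≃ 3.7000 * 0.4930 ≃ 1.8239
SE_diff = SEM * √2 ≃ 1.8239 * 1.4142 ≃ 2.5794
z = |14 − 12| / 2.5794 = 2 / 2.5794 ≃ 0.7754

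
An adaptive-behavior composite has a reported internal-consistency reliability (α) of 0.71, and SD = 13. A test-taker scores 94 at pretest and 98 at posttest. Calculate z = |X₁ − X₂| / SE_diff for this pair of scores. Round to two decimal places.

0.40

SEM = 13.0000 · √(1 − 0.7100) = 13.0000 · √0.2900 ≈ 13.0000 · 0.5385 ≈ 7.0007
SE_diff = SEM · √2 ≈ 7.0007 · 1.4142 ≈ 9.9005
z = 4 / 9.9005 ≈ 0.4040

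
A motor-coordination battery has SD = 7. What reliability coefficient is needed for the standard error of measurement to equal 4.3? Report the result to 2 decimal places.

0.62

r = 1 − (SEM / SD)² = 1 − (4.3000 / 7)² ≈ 1 − 0.3773 ≈ 0.6227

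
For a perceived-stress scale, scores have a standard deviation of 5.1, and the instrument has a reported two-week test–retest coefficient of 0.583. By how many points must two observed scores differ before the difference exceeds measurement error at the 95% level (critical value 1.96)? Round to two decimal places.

9.13

The standard error of measurement is 5.1000*√(1 − 0.5830) ≈ 5.1000*0.6458 ≈ 3.2934.
SE_diff = √2 * SEM ≈ 4.6575
Minimum reliable difference = 1.96 * SE_diff ≈ 1.96 * 4.6575 ≈ 9.1287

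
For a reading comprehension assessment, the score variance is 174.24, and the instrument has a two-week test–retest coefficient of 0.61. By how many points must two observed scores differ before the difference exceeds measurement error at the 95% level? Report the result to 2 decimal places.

σ = 174.24^(1/2) = 13.200
SEM = 13.200 × √(1 − 0.610) = 13.200 × √0.390 ≈ 13.200 × 0.624 ≈ 8.243
Standard error of the difference = 8.243·√2 ≈ 11.658
Smallest detectable difference = 1.96×11.658 ≈ 22.850

22.85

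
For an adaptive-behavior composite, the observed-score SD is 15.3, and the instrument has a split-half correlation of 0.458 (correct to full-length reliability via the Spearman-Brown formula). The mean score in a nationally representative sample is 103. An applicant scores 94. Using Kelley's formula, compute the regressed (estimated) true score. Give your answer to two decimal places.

Full-length reliability (Spearman-Brown) = 2(0.458)/(1+0.458) ≈ 0.6283
T̂ = 0.6283(94) + 0.3717(103) ≈ 97.3457

97.35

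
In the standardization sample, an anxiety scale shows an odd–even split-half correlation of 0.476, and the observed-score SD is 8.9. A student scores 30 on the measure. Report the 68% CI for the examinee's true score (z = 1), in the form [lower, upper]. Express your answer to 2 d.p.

[24.70, 35.30]

Spearman-Brown: r = 2(0.476) / (1 + 0.476) = 0.952 / 1.476 ≈ 0.645
SEM = 8.900*√(1 − 0.645) ≈ 5.303
Half-width = 1*5.303 ≈ 5.303
CI = 30 ± 5.303 → [24.697, 35.303]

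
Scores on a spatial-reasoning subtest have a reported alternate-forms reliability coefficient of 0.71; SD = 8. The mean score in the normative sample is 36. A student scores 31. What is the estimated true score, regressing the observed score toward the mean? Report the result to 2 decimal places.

32.45

Estimated true score = 0.7100·31 + (1 − 0.7100)·36 ≈ 32.4500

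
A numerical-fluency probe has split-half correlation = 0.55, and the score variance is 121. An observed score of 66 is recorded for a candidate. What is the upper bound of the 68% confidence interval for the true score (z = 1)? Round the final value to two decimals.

71.93

σ = 121^(1/2) = 11.000
Spearman-Brown: r = 2(0.55) / (1 + 0.55) = 1.100 / 1.550 ≈ 0.710
SEM = 11.000 × √(1 − 0.710) = 11.000 × √0.290 ≈ 11.000 × 0.539 ≈ 5.927
Half-width = 1×5.927 ≈ 5.927
Upper bound: 66 + 5.927 = 71.927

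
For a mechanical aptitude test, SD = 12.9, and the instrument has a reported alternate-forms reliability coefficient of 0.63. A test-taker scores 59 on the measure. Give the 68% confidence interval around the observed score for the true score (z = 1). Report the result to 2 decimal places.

SEM = 12.9000 · √(1 − 0.6300) = 12.9000 · √0.3700 ≈ 12.9000 · 0.6083 ≈ 7.8468
1 · SEM ≈ 7.8468
Interval: (51.1532, 66.8468)

[51.15, 66.85]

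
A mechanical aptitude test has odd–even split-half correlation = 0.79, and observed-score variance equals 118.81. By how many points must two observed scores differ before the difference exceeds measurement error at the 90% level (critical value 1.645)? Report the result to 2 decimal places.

8.69

σ = 118.81^(1/2) = 10.9000
Full-length reliability (Spearman-Brown) = 2(0.79)/(1+0.79) ≈ 0.8827
SEM = 10.9000 · √(1 − 0.8827) = 10.9000 · √0.1173 ≈ 10.9000 · 0.3425 ≈ 3.7334
Standard error of the difference = 3.7334·√2 ≈ 5.2799
Minimum reliable difference = 1.645 · SE_diff ≈ 1.645 · 5.2799 ≈ 8.6854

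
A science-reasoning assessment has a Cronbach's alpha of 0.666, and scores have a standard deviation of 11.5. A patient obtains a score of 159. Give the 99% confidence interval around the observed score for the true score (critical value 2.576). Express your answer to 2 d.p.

[141.88, 176.12]

SEM = 11.50000 · √(1 − 0.66600) = 11.50000 · √0.33400 ≃ 11.50000 · 0.57793 ≃ 6.64616
Margin = 2.576 · 6.64616 ≃ 17.12052
Interval: (141.87948, 176.12052)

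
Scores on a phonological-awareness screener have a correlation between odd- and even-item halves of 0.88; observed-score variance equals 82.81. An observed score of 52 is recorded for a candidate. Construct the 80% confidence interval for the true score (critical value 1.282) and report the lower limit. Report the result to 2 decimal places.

49.05

σ = 82.81^(1/2) = 9.1000
r_full = 2·0.88 / (1 + 0.88) ≈ 0.9362
SEM = 9.1000×√(1 − 0.9362) ≈ 2.2991
Margin = 1.282 × 2.2991 ≈ 2.9474
Lower limit = 52 − 2.9474 ≈ 49.0526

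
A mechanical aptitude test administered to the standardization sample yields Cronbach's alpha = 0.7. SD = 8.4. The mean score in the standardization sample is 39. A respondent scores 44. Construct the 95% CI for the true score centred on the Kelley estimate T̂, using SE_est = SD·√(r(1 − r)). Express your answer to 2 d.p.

T̂ = r·X + (1 − r)·M = 0.7000·44 + 0.3000·39 = 30.8000 + 11.7000 ≈ 42.5000
SE_est = 8.4000·√(0.7000·0.3000) ≈ 3.8494
95% CI: 42.5000 ± 7.5448 ≈ (34.9552, 50.0448)

[34.96, 50.04]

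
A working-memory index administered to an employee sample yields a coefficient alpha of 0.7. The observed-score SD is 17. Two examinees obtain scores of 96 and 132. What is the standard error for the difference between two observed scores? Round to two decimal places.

13.17

SEM = 17.00000 * √(1 − 0.70000) = 17.00000 * √0.30000 ≈ 17.00000 * 0.54772 ≈ 9.31128
SE_diff = √2 * SEM ≈ 13.16814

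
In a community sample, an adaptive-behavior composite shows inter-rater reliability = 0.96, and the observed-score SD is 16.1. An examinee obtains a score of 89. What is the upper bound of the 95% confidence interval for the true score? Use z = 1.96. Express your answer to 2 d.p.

95.31

SEM = 16.100 · √(1 − 0.960) = 16.100 · √0.040 ≈ 16.100 · 0.200 ≈ 3.220
Margin = 1.96 · 3.220 ≈ 6.311
Upper limit = 89 + 6.311 ≈ 95.311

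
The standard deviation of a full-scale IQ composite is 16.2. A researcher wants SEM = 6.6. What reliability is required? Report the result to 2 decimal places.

0.83

r = 1 − (6.600/16.2)² ≈ 1 − 0.166 ≈ 0.834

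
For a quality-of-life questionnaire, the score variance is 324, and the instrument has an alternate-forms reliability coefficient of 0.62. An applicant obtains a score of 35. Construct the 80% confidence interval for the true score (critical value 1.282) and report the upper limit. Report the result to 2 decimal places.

SD = √324 ≈ 18.00000
SEM = 18.00000·√(1 − 0.62000) ≈ 11.09595
1.282 · SEM ≈ 14.22500
Upper limit = 35 + 14.22500 ≈ 49.22500

49.23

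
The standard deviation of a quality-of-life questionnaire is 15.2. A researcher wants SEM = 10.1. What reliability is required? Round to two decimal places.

0.56

r = 1 − (10.100/15.2)² ≈ 1 − 0.442 ≈ 0.558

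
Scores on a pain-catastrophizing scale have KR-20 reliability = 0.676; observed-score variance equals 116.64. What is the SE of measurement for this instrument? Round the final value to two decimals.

SD = √116.64 ≈ 10.8000
The standard error of measurement is 10.8000·√(1 − 0.6760) ≈ 10.8000·0.5692 ≈ 6.1475.

6.15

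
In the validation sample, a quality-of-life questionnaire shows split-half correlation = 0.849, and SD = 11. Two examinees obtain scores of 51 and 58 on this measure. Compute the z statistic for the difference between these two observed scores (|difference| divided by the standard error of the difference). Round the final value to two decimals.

1.57

r_full = 2·0.849 / (1 + 0.849) ≈ 0.91833
The standard error of measurement is 11.00000*√(1 − 0.91833) ≈ 11.00000*0.28577 ≈ 3.14349.
SE_diff = √2 * SEM ≈ 4.44557
z = |51 − 58| / 4.44557 = 7 / 4.44557 ≈ 1.57460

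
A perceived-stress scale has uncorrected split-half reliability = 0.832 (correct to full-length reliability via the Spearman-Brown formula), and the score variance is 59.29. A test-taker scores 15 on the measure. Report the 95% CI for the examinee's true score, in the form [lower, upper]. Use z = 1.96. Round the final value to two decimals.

SD = √59.29 ≈ 7.70000
Full-length reliability (Spearman-Brown) = 2(0.832)/(1+0.832) ≈ 0.90830
The standard error of measurement is 7.70000*√(1 − 0.90830) ≈ 7.70000*0.30283 ≈ 2.33175.
Half-width = 1.96*2.33175 ≈ 4.57024
95% CI: 15 ± 4.57024 = [10.42976, 19.57024]

[10.43, 19.57]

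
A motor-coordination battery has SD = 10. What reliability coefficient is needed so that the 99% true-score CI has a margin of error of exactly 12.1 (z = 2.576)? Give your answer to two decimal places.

0.78

Required SEM = 12.1 / 2.576 ≈ 4.697
r = 1 − (4.697/10)² ≈ 1 − 0.221 ≈ 0.779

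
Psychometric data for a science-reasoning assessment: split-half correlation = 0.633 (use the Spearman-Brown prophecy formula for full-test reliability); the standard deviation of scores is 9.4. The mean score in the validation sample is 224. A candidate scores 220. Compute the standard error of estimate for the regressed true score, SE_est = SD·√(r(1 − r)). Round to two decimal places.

3.92

r_full = 2·0.633 / (1 + 0.633) ≈ 0.775
SE_est = SD * √(r(1 − r)) = 9.400 * √0.174 ≈ 9.400 * 0.417 ≈ 3.924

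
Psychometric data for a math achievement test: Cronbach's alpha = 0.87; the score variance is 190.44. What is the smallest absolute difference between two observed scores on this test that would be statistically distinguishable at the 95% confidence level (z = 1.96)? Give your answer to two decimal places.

σ = 190.44^(1/2) = 13.8000
SEM = 13.8000 × √(1 − 0.8700) = 13.8000 × √0.1300 ≈ 13.8000 × 0.3606 ≈ 4.9757
SE_diff = SEM × √2 ≈ 4.9757 × 1.4142 ≈ 7.0366
Smallest detectable difference = 1.96×7.0366 ≈ 13.7918

13.79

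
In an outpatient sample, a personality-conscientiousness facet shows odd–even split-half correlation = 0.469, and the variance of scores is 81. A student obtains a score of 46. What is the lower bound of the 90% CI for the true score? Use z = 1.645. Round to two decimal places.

SD = √81 ≈ 9.0000
r_full = 2·0.469 / (1 + 0.469) ≈ 0.6385
SEM = 9.0000 × √(1 − 0.6385) = 9.0000 × √0.3615 ≈ 9.0000 × 0.6012 ≈ 5.4110
Half-width = 1.645×5.4110 ≈ 8.9011
Lower limit = 46 − 8.9011 ≈ 37.0989

37.10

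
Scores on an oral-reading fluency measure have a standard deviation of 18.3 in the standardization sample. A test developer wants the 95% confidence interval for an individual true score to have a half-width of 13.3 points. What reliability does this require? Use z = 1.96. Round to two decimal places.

0.86

Required SEM = 13.3 / 1.96 ≈ 6.786
r = 1 − (6.786/18.3)² ≈ 1 − 0.137 ≈ 0.863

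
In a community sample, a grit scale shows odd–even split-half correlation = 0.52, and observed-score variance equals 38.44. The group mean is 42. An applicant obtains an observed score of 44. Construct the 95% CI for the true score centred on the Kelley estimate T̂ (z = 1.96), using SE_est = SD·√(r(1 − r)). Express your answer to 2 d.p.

[37.72, 49.02]

SD = √38.44 ≈ 6.20000
r_full = 2·0.52 / (1 + 0.52) ≈ 0.68421
T̂ = r·X + (1 − r)·M = 0.68421*44 + 0.31579*42 ≈ 30.10526 + 13.26316 ≈ 43.36842
SE_est = 6.20000·√[r(1 − r)] ≈ 2.88194
CI = 43.36842 ± 1.96 * 2.88194 → [37.71981, 49.01703]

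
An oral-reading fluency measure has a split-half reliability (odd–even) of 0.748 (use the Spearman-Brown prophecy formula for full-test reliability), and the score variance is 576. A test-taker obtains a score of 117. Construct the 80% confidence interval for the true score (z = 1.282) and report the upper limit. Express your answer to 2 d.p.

SD = √576 = 24.00000
r_full = 2·0.748 / (1 + 0.748) ≈ 0.85584
SEM = 24.00000×√(1 − 0.85584) ≈ 9.11257
Margin = 1.282 × 9.11257 ≈ 11.68231
Upper limit = 117 + 11.68231 ≈ 128.68231

128.68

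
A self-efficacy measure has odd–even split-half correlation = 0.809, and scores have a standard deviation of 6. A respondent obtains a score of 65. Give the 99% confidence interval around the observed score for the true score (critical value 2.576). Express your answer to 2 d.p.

[59.98, 70.02]

Spearman-Brown: r = 2(0.809) / (1 + 0.809) = 1.618 / 1.809 ≃ 0.894
SEM = 6.000 · √(1 − 0.894) = 6.000 · √0.106 ≃ 6.000 · 0.325 ≃ 1.950
2.576 · SEM ≃ 5.022
99% CI: 65 ± 5.022 = [59.978, 70.022]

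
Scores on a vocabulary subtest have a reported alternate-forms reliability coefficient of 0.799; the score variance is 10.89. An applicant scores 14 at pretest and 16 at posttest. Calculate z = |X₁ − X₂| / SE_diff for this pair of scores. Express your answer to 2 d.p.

0.96

SD = √10.89 ≈ 3.30000
The standard error of measurement is 3.30000*√(1 − 0.79900) ≈ 3.30000*0.44833 ≈ 1.47949.
SE_diff = √2 * SEM ≈ 2.09231
z = 2 / 2.09231 ≈ 0.95588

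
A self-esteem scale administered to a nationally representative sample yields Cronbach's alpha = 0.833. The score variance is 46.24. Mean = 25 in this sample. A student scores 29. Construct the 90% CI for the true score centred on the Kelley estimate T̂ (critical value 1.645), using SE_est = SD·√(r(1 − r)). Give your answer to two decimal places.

[24.16, 32.50]

SD = √46.24 ≈ 6.800
T̂ = 0.833(29) + 0.167(25) ≈ 28.332
SE_est = SD · √(r(1 − r)) = 6.800 · √0.139 ≈ 6.800 · 0.373 ≈ 2.536
CI = 28.332 ± 1.645 · 2.536 → [24.160, 32.504]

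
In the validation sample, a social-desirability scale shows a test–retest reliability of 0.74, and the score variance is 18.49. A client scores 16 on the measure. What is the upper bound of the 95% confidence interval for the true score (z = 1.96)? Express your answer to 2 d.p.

20.30

SD = √18.49 = 4.30000
SEM = 4.30000 · √(1 − 0.74000) = 4.30000 · √0.26000 ≈ 4.30000 · 0.50990 ≈ 2.19258
Half-width = 1.96·2.19258 ≈ 4.29745
Upper limit = 16 + 4.29745 ≈ 20.29745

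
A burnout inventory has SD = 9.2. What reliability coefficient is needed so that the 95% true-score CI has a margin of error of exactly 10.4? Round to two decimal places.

Required SEM = 10.4 / 1.96 ≈ 5.3061
Required reliability = 1 − (SEM/SD)² = 1 − 0.3326 ≈ 0.6674

0.67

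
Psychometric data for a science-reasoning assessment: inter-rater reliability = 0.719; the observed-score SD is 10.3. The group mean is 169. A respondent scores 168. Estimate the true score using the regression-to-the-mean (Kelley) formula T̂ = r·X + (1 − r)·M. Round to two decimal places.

168.28

T̂ = r·X + (1 − r)·M = 0.7190×168 + 0.2810×169 = 120.7920 + 47.4890 ≈ 168.2810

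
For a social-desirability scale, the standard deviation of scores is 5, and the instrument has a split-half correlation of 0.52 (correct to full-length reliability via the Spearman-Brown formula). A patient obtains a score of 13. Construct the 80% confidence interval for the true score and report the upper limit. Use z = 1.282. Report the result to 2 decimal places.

Full-length reliability (Spearman-Brown) = 2(0.52)/(1+0.52) ≈ 0.6842
SEM = 5.0000 · √(1 − 0.6842) = 5.0000 · √0.3158 ≈ 5.0000 · 0.5620 ≈ 2.8098
Margin = 1.282 · 2.8098 ≈ 3.6021
Upper bound: 13 + 3.6021 = 16.6021

16.60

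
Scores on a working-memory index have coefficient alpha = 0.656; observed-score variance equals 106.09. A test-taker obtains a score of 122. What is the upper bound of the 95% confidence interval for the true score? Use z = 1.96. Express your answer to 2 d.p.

133.84

σ = 106.09^(1/2) = 10.300
SEM = 10.300 × √(1 − 0.656) = 10.300 × √0.344 ≃ 10.300 × 0.587 ≃ 6.041
Margin = 1.96 × 6.041 ≃ 11.841
Upper limit = 122 + 11.841 ≃ 133.841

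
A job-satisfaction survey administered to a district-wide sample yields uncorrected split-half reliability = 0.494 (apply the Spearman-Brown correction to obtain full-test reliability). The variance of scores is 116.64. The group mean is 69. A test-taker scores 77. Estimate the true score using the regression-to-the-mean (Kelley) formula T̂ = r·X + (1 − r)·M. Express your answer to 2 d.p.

74.29

Spearman-Brown: r = 2(0.494) / (1 + 0.494) = 0.988 / 1.494 ≈ 0.661
T̂ = r·X + (1 − r)·M = 0.661*77 + 0.339*69 ≈ 50.921 + 23.369 ≈ 74.290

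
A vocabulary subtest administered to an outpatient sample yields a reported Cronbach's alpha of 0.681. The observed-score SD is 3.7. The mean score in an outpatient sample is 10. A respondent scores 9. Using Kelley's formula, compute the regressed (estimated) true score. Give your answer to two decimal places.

T̂ = 0.6810(9) + 0.3190(10) ≈ 9.3190

9.32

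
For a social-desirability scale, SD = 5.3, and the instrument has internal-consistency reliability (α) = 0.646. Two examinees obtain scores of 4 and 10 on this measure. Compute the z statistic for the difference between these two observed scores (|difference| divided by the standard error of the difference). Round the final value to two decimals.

SEM = 5.300 × √(1 − 0.646) = 5.300 × √0.354 ≈ 5.300 × 0.595 ≈ 3.153
Standard error of the difference = 3.153·√2 ≈ 4.460
z = 6 / 4.460 ≈ 1.345

1.35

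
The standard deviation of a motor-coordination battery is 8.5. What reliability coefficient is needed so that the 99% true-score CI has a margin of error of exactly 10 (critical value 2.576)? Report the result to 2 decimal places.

0.79

SEM needed = half-width / z = 10/2.576 ≈ 3.8820
r = 1 − (SEM / SD)² = 1 − (3.8820 / 8.5)² ≈ 1 − 0.2086 ≈ 0.7914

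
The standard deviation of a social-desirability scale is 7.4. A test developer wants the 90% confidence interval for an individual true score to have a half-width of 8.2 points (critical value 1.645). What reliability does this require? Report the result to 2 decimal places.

0.55

Required SEM = 8.2 / 1.645 ≈ 4.98480
r = 1 − (SEM / SD)² = 1 − (4.98480 / 7.4)² ≈ 1 − 0.45377 ≈ 0.54623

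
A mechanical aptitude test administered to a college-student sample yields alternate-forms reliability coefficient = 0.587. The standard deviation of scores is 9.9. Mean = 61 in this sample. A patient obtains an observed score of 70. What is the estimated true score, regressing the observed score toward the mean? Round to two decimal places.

T̂ = r·X + (1 − r)·M = 0.58700*70 + 0.41300*61 = 41.09000 + 25.19300 ≈ 66.28300

66.28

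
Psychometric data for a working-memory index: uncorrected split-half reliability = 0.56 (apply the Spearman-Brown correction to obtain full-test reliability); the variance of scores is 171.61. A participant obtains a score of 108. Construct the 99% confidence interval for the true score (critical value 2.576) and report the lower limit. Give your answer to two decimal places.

σ = 171.61^(1/2) = 13.1000
Full-length reliability (Spearman-Brown) = 2(0.56)/(1+0.56) ≃ 0.7179
SEM = 13.1000 × √(1 − 0.7179) = 13.1000 × √0.2821 ≃ 13.1000 × 0.5311 ≃ 6.9572
2.576 × SEM ≃ 17.9218
Lower limit = 108 − 17.9218 ≃ 90.0782

90.08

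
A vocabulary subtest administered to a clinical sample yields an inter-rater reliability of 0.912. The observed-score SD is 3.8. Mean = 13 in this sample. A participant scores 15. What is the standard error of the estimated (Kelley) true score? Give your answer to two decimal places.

1.08

SE_est = SD × √(r(1 − r)) = 3.800 × √0.080 ≃ 3.800 × 0.283 ≃ 1.077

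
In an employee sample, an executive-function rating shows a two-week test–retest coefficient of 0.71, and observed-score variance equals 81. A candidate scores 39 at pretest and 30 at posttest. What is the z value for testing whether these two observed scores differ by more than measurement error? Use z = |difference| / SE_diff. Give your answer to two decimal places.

1.31

σ = 81^(1/2) = 9.0000
SEM = 9.0000 × √(1 − 0.7100) = 9.0000 × √0.2900 ≃ 9.0000 × 0.5385 ≃ 4.8466
SE_diff = SEM × √2 ≃ 4.8466 × 1.4142 ≃ 6.8542
z = 9 / 6.8542 ≃ 1.3131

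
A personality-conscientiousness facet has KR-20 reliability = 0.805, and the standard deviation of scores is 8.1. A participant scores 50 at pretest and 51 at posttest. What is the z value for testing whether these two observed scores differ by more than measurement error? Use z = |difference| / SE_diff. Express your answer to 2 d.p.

SEM = 8.10000 × √(1 − 0.80500) = 8.10000 × √0.19500 ≈ 8.10000 × 0.44159 ≈ 3.57686
SE_diff = √2 × SEM ≈ 5.05845
z = |50 − 51| / 5.05845 = 1 / 5.05845 ≈ 0.19769

0.20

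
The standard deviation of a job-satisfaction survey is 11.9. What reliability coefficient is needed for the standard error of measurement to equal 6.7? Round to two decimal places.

0.68

Required reliability = 1 − (SEM/SD)² = 1 − 0.3170 ≃ 0.6830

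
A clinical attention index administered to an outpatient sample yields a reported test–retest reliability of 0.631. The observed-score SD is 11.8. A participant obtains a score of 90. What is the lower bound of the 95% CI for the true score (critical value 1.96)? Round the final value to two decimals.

75.95

The standard error of measurement is 11.8000·√(1 − 0.6310) ≈ 11.8000·0.6075 ≈ 7.1680.
Margin = 1.96 · 7.1680 ≈ 14.0492
Lower limit = 90 − 14.0492 ≈ 75.9508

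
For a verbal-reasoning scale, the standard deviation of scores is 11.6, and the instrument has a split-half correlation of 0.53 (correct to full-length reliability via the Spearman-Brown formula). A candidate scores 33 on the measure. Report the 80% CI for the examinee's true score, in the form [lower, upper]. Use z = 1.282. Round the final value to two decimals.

[24.76, 41.24]

Spearman-Brown: r = 2(0.53) / (1 + 0.53) = 1.0600 / 1.5300 ≃ 0.6928
The standard error of measurement is 11.6000×√(1 − 0.6928) ≃ 11.6000×0.5542 ≃ 6.4293.
Half-width = 1.282×6.4293 ≃ 8.2423
CI = 33 ± 8.2423 → [24.7577, 41.2423]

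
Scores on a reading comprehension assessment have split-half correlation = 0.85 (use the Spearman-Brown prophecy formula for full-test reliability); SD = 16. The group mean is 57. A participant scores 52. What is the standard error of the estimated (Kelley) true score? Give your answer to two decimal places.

r_full = 2·0.85 / (1 + 0.85) ≈ 0.91892
SE_est = SD × √(r(1 − r)) = 16.00000 × √0.07451 ≈ 16.00000 × 0.27296 ≈ 4.36735

4.37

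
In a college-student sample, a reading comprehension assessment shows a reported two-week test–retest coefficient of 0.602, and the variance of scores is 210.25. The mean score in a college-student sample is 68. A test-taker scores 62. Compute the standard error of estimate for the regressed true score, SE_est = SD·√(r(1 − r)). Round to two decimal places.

σ = 210.25^(1/2) = 14.50000
SE_est = 14.50000·√[r(1 − r)] ≃ 7.09754

7.10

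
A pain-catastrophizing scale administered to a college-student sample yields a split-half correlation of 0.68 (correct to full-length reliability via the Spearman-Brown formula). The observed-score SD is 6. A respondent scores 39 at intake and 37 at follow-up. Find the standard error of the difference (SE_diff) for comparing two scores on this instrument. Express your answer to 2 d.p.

3.70

Spearman-Brown: r = 2(0.68) / (1 + 0.68) = 1.36000 / 1.68000 ≃ 0.80952
The standard error of measurement is 6.00000×√(1 − 0.80952) ≃ 6.00000×0.43644 ≃ 2.61861.
SE_diff = √2 × SEM ≃ 3.70328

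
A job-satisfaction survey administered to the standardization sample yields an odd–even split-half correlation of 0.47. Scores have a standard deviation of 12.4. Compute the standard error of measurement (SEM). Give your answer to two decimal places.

7.45

r_full = 2·0.47 / (1 + 0.47) ≈ 0.639
SEM = 12.400×√(1 − 0.639) ≈ 7.446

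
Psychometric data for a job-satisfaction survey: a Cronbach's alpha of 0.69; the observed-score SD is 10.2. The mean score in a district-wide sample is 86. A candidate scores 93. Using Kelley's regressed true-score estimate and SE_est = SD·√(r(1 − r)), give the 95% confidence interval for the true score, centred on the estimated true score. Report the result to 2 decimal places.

T̂ = r·X + (1 − r)·M = 0.69000×93 + 0.31000×86 = 64.17000 + 26.66000 ≈ 90.83000
SE_est = 10.20000·√[r(1 − r)] ≈ 4.71743
CI = 90.83000 ± 1.96 × 4.71743 → [81.58384, 100.07616]

[81.58, 100.08]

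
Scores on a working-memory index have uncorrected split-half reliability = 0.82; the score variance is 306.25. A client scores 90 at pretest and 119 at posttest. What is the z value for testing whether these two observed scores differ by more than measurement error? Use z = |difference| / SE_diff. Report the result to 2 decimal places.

SD = √306.25 ≈ 17.500
r_full = 2·0.82 / (1 + 0.82) ≈ 0.901
SEM = 17.500×√(1 − 0.901) ≈ 5.503
Standard error of the difference = 5.503·√2 ≈ 7.783
z = |90 − 119| / 7.783 = 29 / 7.783 ≈ 3.726

3.73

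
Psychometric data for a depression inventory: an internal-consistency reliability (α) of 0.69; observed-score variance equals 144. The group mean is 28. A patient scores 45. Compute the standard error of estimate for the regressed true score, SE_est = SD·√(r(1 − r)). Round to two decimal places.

SD = √144 = 12.000
SE_est = 12.000*√(0.690*0.310) ≈ 5.550

5.55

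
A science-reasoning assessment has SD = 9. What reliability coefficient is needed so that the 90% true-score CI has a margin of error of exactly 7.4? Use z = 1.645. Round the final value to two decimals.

0.75

Required SEM = 7.4 / 1.645 ≈ 4.49848
Required reliability = 1 − (SEM/SD)² = 1 − 0.24983 ≈ 0.75017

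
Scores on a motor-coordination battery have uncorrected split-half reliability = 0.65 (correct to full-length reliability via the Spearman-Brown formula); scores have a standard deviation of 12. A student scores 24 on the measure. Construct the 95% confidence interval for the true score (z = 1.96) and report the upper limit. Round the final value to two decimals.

Full-length reliability (Spearman-Brown) = 2(0.65)/(1+0.65) ≈ 0.7879
The standard error of measurement is 12.0000·√(1 − 0.7879) ≈ 12.0000·0.4606 ≈ 5.5268.
1.96 · SEM ≈ 10.8325
Upper limit = 24 + 10.8325 ≈ 34.8325

34.83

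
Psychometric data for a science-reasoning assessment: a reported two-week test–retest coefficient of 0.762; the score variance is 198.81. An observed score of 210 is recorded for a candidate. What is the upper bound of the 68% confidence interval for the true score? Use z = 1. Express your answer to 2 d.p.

216.88

SD = √198.81 = 14.1000
SEM = 14.1000 * √(1 − 0.7620) = 14.1000 * √0.2380 ≃ 14.1000 * 0.4879 ≃ 6.8787
Margin = 1 * 6.8787 ≃ 6.8787
Upper limit = 210 + 6.8787 ≃ 216.8787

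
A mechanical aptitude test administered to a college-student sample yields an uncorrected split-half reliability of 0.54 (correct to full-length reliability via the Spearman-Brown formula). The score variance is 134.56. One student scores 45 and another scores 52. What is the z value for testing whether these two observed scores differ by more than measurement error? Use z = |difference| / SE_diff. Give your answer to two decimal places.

SD = √134.56 ≈ 11.600
Full-length reliability (Spearman-Brown) = 2(0.54)/(1+0.54) ≈ 0.701
SEM = 11.600 · √(1 − 0.701) = 11.600 · √0.299 ≈ 11.600 · 0.547 ≈ 6.340
SE_diff = √2 · SEM ≈ 8.966
z = |45 − 52| / 8.966 = 7 / 8.966 ≈ 0.781

0.78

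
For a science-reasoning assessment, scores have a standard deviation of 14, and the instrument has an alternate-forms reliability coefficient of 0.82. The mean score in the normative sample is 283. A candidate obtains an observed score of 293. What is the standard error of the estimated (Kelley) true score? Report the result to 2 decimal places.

SE_est = SD × √(r(1 − r)) = 14.0000 × √0.1476 ≈ 14.0000 × 0.3842 ≈ 5.3786

5.38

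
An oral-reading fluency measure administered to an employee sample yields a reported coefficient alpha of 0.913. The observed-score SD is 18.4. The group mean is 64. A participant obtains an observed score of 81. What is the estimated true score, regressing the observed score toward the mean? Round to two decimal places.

79.52

T̂ = 0.913(81) + 0.087(64) ≈ 79.521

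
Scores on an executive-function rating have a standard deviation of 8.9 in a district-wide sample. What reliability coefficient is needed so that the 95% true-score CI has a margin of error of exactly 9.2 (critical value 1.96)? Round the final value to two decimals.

Required SEM = 9.2 / 1.96 ≈ 4.694
r = 1 − (4.694/8.9)² ≈ 1 − 0.278 ≈ 0.722

0.72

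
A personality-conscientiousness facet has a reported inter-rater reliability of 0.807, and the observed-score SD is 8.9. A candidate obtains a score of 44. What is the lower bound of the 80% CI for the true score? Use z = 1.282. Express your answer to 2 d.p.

SEM = 8.900·√(1 − 0.807) ≃ 3.910
Half-width = 1.282·3.910 ≃ 5.013
Lower limit = 44 − 5.013 ≃ 38.987

38.99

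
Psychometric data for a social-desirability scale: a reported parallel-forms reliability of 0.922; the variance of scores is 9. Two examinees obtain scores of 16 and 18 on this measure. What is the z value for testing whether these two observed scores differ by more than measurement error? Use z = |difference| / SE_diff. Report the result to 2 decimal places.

SD = √9 ≃ 3.000
SEM = 3.000·√(1 − 0.922) ≃ 0.838
Standard error of the difference = 0.838·√2 ≃ 1.185
z = 2 / 1.185 ≃ 1.688

1.69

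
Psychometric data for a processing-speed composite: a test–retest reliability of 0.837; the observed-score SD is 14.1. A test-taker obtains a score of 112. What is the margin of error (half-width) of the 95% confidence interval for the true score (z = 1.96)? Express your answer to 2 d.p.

11.16

The standard error of measurement is 14.10000×√(1 − 0.83700) ≈ 14.10000×0.40373 ≈ 5.69263.
Half-width = 1.96×5.69263 ≈ 11.15755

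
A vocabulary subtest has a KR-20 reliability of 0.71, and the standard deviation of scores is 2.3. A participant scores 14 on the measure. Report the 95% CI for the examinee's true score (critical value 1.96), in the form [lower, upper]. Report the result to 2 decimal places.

[11.57, 16.43]

The standard error of measurement is 2.3000*√(1 − 0.7100) ≃ 2.3000*0.5385 ≃ 1.2386.
Half-width = 1.96*1.2386 ≃ 2.4276
Interval: (11.5724, 16.4276)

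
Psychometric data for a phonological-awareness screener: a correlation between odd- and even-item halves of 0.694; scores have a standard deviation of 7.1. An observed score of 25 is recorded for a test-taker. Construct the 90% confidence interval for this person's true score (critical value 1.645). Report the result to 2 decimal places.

Full-length reliability (Spearman-Brown) = 2(0.694)/(1+0.694) ≈ 0.8194
SEM = 7.1000 · √(1 − 0.8194) = 7.1000 · √0.1806 ≈ 7.1000 · 0.4250 ≈ 3.0176
Half-width = 1.645·3.0176 ≈ 4.9640
90% CI: 25 ± 4.9640 = [20.0360, 29.9640]

[20.04, 29.96]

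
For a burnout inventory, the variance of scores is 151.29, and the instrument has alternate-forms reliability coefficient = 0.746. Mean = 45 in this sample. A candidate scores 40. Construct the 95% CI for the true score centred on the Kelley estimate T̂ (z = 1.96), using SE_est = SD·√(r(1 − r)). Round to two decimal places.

SD = √151.29 ≈ 12.300
T̂ = 0.746(40) + 0.254(45) ≈ 41.270
SE_est = 12.300·√[r(1 − r)] ≈ 5.354
95% CI: 41.270 ± 10.494 ≈ (30.776, 51.764)

[30.78, 51.76]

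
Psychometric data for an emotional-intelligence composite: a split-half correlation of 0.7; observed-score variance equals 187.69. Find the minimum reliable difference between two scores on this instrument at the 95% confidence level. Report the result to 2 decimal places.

15.95

SD = √187.69 = 13.7000
Spearman-Brown: r = 2(0.7) / (1 + 0.7) = 1.4000 / 1.7000 ≈ 0.8235
SEM = 13.7000*√(1 − 0.8235) ≈ 5.7552
SE_diff = SEM * √2 ≈ 5.7552 * 1.4142 ≈ 8.1390
Minimum reliable difference = 1.96 * SE_diff ≈ 1.96 * 8.1390 ≈ 15.9525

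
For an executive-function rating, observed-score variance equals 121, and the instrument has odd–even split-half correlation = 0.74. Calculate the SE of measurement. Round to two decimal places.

SD = √121 ≈ 11.00000
r_full = 2·0.74 / (1 + 0.74) ≈ 0.85057
SEM = 11.00000×√(1 − 0.85057) ≈ 4.25211

4.25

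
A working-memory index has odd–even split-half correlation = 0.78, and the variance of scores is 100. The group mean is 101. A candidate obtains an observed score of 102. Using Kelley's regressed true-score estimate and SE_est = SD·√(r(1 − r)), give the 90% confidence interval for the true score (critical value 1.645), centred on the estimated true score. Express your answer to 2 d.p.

SD = √100 = 10.000
r_full = 2·0.78 / (1 + 0.78) ≃ 0.876
T̂ = 0.876(102) + 0.124(101) ≃ 101.876
SE_est = SD · √(r(1 − r)) = 10.000 · √0.108 ≃ 10.000 · 0.329 ≃ 3.291
90% CI: 101.876 ± 5.414 ≃ (96.462, 107.290)

[96.46, 107.29]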